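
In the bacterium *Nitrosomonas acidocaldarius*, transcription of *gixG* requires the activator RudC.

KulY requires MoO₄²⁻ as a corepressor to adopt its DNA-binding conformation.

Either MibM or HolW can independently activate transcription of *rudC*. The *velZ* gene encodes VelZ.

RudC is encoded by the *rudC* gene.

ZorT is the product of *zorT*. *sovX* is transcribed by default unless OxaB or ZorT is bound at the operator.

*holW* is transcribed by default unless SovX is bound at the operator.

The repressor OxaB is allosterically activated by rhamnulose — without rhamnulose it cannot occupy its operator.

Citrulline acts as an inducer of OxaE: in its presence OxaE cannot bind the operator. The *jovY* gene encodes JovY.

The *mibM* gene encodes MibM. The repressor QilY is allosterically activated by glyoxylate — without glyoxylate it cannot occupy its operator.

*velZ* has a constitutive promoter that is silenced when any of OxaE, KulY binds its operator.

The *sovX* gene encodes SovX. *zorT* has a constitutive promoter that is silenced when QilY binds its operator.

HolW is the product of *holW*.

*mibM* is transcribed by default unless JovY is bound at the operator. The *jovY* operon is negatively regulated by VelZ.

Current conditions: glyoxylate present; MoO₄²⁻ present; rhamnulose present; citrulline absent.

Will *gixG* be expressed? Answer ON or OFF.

Citrulline is absent, so OxaE is active.
MoO₄²⁻ is present, so KulY is active.
With repressor OxaE bound, *velZ* is not transcribed.
So VelZ is not produced.
With no repressor bound, *jovY* is transcribed.
So JovY is produced and active.
With repressor JovY bound, *mibM* is not transcribed.
So MibM is not produced.
Rhamnulose is present, so OxaB is active.
Glyoxylate is present, so QilY is active.
With repressor QilY bound, *zorT* is not transcribed.
So ZorT is not produced.
With repressor OxaB bound, *sovX* is not transcribed.
So SovX is not produced.
With no repressor bound, *holW* is transcribed.
So HolW is produced and active.
Activator HolW is present, so *rudC* is transcribed.
So RudC is produced and active.
No repressor is bound and RudC is active, so *gixG* is transcribed.

ON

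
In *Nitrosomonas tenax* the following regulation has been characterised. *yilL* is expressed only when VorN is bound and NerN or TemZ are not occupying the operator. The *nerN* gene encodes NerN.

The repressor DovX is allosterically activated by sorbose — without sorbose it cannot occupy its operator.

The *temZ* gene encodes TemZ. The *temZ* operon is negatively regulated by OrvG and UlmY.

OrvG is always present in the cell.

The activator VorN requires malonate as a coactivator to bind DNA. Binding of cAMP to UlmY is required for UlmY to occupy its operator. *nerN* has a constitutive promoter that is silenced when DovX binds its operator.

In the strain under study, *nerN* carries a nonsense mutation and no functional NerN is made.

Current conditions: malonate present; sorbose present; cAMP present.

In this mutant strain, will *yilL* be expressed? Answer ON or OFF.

Malonate is present, so VorN is active.
NerN is non-functional in this strain, so it has no effect.
OrvG is produced constitutively and is active.
cAMP is present, so UlmY is active.
With repressor OrvG bound, *temZ* is not transcribed.
So TemZ is not produced.
No repressor is bound and VorN is active, so *yilL* is transcribed.

ON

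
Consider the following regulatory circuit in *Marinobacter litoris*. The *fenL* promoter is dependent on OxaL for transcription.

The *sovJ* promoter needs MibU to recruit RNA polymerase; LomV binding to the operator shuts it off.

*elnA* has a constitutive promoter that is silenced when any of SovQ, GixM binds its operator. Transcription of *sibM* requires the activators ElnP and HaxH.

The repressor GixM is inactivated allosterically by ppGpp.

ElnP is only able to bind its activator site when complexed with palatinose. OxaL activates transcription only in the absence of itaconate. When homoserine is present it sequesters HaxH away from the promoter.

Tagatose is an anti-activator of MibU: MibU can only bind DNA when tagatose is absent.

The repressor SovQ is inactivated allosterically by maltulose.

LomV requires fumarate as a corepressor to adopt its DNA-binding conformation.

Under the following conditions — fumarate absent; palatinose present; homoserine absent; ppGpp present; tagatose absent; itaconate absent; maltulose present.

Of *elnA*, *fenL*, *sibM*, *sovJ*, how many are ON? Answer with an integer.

Maltulose is present, so SovQ is inactive.
ppGpp is present, so GixM is inactive.
With no repressor bound, *elnA* is transcribed.
→ *elnA* is ON.
Itaconate is absent, so OxaL is active.
No repressor is bound and OxaL is active, so *fenL* is transcribed.
→ *fenL* is ON.
Palatinose is present, so ElnP is active.
Homoserine is absent, so HaxH is active.
No repressor is bound and ElnP and HaxH are active, so *sibM* is transcribed.
→ *sibM* is ON.
Fumarate is absent, so LomV is inactive.
Tagatose is absent, so MibU is active.
No repressor is bound and MibU is active, so *sovJ* is transcribed.
→ *sovJ* is ON.
4 of the 4 genes are transcribed.

4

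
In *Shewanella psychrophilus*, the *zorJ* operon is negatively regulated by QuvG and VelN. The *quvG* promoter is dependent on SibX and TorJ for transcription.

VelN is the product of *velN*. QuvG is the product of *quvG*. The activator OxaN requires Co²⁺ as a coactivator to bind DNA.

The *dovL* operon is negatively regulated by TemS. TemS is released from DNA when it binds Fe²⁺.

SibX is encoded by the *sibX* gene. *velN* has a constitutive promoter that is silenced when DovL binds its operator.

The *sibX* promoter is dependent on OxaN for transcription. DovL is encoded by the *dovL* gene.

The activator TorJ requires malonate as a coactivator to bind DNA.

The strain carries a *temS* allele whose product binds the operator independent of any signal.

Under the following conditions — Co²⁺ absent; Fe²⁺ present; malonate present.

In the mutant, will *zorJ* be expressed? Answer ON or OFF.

Co²⁺ is absent, so OxaN is inactive.
Required activator OxaN is absent, so *sibX* is not transcribed.
So SibX is not produced.
Malonate is present, so TorJ is active.
Required activator SibX is absent, so *quvG* is not transcribed.
So QuvG is not produced.
TemS is constitutively active in this strain.
With repressor TemS bound, *dovL* is not transcribed.
So DovL is not produced.
With no repressor bound, *velN* is transcribed.
So VelN is produced and active.
With repressor VelN bound, *zorJ* is not transcribed.

OFF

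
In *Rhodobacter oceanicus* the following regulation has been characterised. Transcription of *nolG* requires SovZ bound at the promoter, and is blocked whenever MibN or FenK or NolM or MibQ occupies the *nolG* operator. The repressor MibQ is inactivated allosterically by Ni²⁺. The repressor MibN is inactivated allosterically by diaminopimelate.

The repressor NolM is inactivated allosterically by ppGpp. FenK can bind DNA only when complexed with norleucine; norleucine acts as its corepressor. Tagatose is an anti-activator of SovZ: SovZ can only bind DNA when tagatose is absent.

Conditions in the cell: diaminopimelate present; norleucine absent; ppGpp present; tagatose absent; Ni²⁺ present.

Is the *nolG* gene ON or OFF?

Diaminopimelate is present, so MibN is inactive.
Norleucine is absent, so FenK is inactive.
Tagatose is absent, so SovZ is active.
ppGpp is present, so NolM is inactive.
Ni²⁺ is present, so MibQ is inactive.
No repressor is bound and SovZ is active, so *nolG* is transcribed.

ON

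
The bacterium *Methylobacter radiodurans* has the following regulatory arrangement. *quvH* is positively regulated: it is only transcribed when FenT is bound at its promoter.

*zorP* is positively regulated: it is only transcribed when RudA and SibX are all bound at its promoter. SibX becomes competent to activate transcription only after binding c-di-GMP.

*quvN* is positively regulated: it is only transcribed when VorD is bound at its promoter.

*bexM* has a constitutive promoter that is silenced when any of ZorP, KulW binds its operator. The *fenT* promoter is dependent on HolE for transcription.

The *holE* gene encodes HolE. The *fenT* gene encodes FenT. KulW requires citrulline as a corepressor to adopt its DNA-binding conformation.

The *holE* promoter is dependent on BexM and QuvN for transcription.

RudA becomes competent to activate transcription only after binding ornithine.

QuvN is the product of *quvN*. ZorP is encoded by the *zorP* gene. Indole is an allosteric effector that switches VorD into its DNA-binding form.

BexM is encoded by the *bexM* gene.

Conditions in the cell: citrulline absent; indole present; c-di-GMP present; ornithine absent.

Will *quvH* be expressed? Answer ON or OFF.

Ornithine is absent, so RudA is inactive.
c-di-GMP is present, so SibX is active.
Required activator RudA is absent, so *zorP* is not transcribed.
So ZorP is not produced.
Citrulline is absent, so KulW is inactive.
With no repressor bound, *bexM* is transcribed.
So BexM is produced and active.
Indole is present, so VorD is active.
No repressor is bound and VorD is active, so *quvN* is transcribed.
So QuvN is produced and active.
No repressor is bound and BexM and QuvN are active, so *holE* is transcribed.
So HolE is produced and active.
No repressor is bound and HolE is active, so *fenT* is transcribed.
So FenT is produced and active.
No repressor is bound and FenT is active, so *quvH* is transcribed.

ON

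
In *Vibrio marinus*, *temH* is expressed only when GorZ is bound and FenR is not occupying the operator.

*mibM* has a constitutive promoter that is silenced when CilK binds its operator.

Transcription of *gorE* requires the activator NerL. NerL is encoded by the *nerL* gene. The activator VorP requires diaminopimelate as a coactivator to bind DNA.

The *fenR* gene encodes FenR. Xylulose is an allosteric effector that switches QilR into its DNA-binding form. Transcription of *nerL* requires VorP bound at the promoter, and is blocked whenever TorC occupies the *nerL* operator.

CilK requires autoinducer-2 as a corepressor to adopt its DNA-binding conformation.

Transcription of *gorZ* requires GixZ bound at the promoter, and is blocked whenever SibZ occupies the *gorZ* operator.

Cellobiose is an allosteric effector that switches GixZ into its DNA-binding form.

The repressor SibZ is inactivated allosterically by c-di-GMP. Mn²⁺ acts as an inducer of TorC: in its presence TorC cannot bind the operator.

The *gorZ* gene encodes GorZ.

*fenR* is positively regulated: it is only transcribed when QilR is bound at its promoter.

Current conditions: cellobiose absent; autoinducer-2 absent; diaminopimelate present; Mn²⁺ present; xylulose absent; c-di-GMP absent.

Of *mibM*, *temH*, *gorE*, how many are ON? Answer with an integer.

Autoinducer-2 is absent, so CilK is inactive.
With no repressor bound, *mibM* is transcribed.
→ *mibM* is ON.
Xylulose is absent, so QilR is inactive.
Required activator QilR is absent, so *fenR* is not transcribed.
So FenR is not produced.
Cellobiose is absent, so GixZ is inactive.
c-di-GMP is absent, so SibZ is active.
With repressor SibZ bound, *gorZ* is not transcribed.
So GorZ is not produced.
Required activator GorZ is absent, so *temH* is not transcribed.
→ *temH* is OFF.
Mn²⁺ is present, so TorC is inactive.
Diaminopimelate is present, so VorP is active.
No repressor is bound and VorP is active, so *nerL* is transcribed.
So NerL is produced and active.
No repressor is bound and NerL is active, so *gorE* is transcribed.
→ *gorE* is ON.
2 of the 3 genes are transcribed.

2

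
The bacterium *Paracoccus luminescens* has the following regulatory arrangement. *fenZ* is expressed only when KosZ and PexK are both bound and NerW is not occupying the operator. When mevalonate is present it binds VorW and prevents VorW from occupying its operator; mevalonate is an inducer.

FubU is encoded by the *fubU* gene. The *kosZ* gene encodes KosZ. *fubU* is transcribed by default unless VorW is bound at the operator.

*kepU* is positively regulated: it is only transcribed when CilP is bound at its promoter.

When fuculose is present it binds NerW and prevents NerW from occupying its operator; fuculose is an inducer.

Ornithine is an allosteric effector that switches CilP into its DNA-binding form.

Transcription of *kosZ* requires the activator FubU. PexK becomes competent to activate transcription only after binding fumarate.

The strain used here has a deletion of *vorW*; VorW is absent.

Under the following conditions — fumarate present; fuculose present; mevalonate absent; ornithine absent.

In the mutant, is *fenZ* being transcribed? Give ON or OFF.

VorW is non-functional in this strain, so it has no effect.
With no repressor bound, *fubU* is transcribed.
So FubU is produced and active.
No repressor is bound and FubU is active, so *kosZ* is transcribed.
So KosZ is produced and active.
Fuculose is present, so NerW is inactive.
Fumarate is present, so PexK is active.
No repressor is bound and KosZ and PexK are active, so *fenZ* is transcribed.

ON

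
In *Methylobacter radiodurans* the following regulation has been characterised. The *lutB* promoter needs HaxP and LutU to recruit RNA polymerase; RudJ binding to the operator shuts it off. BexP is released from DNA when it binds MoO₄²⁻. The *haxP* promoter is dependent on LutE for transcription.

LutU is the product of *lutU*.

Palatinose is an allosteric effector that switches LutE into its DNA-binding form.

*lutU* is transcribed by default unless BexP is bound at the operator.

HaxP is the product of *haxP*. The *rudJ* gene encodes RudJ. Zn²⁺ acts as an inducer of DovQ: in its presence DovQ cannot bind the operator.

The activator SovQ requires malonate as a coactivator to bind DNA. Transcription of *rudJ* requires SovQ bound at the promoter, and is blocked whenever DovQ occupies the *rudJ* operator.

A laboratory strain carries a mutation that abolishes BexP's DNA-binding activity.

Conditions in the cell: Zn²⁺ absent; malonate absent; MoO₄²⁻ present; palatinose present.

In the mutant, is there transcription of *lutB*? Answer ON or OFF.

Malonate is absent, so SovQ is inactive.
Zn²⁺ is absent, so DovQ is active.
With repressor DovQ bound, *rudJ* is not transcribed.
So RudJ is not produced.
Palatinose is present, so LutE is active.
No repressor is bound and LutE is active, so *haxP* is transcribed.
So HaxP is produced and active.
BexP is non-functional in this strain, so it has no effect.
With no repressor bound, *lutU* is transcribed.
So LutU is produced and active.
No repressor is bound and HaxP and LutU are active, so *lutB* is transcribed.

ON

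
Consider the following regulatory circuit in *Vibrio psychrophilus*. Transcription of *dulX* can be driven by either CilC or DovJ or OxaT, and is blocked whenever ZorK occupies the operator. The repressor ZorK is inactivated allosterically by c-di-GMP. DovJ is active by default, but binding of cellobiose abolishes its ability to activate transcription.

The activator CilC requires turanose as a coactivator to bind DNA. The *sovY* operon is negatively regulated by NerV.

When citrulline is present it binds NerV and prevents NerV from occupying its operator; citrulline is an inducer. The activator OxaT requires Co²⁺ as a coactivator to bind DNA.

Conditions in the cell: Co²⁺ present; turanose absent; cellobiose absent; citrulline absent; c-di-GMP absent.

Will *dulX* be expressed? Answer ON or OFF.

Turanose is absent, so CilC is inactive.
Cellobiose is absent, so DovJ is active.
c-di-GMP is absent, so ZorK is active.
Co²⁺ is present, so OxaT is active.
With repressor ZorK bound, *dulX* is not transcribed.

OFF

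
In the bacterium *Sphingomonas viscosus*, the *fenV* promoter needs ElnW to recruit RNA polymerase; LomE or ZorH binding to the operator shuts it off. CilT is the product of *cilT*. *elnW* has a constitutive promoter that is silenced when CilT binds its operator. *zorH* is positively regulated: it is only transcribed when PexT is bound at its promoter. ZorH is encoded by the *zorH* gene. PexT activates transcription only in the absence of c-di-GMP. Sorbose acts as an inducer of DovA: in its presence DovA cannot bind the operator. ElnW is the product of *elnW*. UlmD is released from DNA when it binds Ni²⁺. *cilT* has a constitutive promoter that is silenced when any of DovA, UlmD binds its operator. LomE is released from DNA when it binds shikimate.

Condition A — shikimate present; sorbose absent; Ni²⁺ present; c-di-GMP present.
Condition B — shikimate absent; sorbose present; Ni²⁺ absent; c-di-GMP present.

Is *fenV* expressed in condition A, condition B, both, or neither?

A only

Condition A:
Shikimate is present, so LomE is inactive.
Sorbose is absent, so DovA is active.
Ni²⁺ is present, so UlmD is inactive.
With repressor DovA bound, *cilT* is not transcribed.
So CilT is not produced.
With no repressor bound, *elnW* is transcribed.
So ElnW is produced and active.
c-di-GMP is present, so PexT is inactive.
Required activator PexT is absent, so *zorH* is not transcribed.
So ZorH is not produced.
No repressor is bound and ElnW is active, so *fenV* is transcribed.
→ *fenV* is ON in A.
Condition B:
Shikimate is absent, so LomE is active.
Sorbose is present, so DovA is inactive.
Ni²⁺ is absent, so UlmD is active.
With repressor UlmD bound, *cilT* is not transcribed.
So CilT is not produced.
With no repressor bound, *elnW* is transcribed.
So ElnW is produced and active.
c-di-GMP is present, so PexT is inactive.
Required activator PexT is absent, so *zorH* is not transcribed.
So ZorH is not produced.
With repressor LomE bound, *fenV* is not transcribed.
→ *fenV* is OFF in B.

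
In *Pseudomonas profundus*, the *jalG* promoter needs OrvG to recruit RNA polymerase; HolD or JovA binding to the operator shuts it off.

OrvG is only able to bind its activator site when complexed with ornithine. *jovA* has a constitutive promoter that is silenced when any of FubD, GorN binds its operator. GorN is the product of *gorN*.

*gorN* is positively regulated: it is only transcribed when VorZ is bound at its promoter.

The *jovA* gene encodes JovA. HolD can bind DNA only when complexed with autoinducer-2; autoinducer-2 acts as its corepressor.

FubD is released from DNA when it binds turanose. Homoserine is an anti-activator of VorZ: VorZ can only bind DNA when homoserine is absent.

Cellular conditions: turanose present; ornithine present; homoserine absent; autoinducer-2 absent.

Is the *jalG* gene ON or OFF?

ON

Ornithine is present, so OrvG is active.
Autoinducer-2 is absent, so HolD is inactive.
Turanose is present, so FubD is inactive.
Homoserine is absent, so VorZ is active.
No repressor is bound and VorZ is active, so *gorN* is transcribed.
So GorN is produced and active.
With repressor GorN bound, *jovA* is not transcribed.
So JovA is not produced.
No repressor is bound and OrvG is active, so *jalG* is transcribed.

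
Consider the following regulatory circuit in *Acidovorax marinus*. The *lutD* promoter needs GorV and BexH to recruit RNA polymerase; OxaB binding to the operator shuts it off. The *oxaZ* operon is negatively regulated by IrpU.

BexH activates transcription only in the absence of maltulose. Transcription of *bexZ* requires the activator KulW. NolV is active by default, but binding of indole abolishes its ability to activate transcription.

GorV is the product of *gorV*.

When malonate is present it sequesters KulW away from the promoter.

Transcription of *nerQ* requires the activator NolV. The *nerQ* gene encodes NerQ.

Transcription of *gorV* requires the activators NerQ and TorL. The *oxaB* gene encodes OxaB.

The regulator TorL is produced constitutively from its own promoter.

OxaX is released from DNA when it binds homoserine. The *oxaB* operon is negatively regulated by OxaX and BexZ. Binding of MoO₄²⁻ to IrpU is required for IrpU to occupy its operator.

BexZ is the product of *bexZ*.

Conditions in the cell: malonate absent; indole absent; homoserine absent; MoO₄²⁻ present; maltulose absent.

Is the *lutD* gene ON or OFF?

Homoserine is absent, so OxaX is active.
Malonate is absent, so KulW is active.
No repressor is bound and KulW is active, so *bexZ* is transcribed.
So BexZ is produced and active.
With repressor OxaX bound, *oxaB* is not transcribed.
So OxaB is not produced.
Indole is absent, so NolV is active.
No repressor is bound and NolV is active, so *nerQ* is transcribed.
So NerQ is produced and active.
TorL is produced constitutively and is active.
No repressor is bound and NerQ and TorL are active, so *gorV* is transcribed.
So GorV is produced and active.
Maltulose is absent, so BexH is active.
No repressor is bound and GorV and BexH are active, so *lutD* is transcribed.

ON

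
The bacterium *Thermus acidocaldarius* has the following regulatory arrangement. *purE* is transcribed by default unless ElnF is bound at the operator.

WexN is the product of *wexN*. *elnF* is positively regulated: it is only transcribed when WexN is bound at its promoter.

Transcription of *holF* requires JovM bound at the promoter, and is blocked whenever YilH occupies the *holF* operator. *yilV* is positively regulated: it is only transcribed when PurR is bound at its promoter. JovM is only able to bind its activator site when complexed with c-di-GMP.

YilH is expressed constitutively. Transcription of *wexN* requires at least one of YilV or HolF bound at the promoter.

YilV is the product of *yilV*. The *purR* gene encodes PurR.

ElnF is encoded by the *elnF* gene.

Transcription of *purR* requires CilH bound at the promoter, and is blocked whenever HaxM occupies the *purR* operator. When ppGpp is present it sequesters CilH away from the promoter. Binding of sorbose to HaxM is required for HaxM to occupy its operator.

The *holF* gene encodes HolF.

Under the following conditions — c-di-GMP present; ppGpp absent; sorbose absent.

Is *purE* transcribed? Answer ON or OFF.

OFF

Sorbose is absent, so HaxM is inactive.
ppGpp is absent, so CilH is active.
No repressor is bound and CilH is active, so *purR* is transcribed.
So PurR is produced and active.
No repressor is bound and PurR is active, so *yilV* is transcribed.
So YilV is produced and active.
c-di-GMP is present, so JovM is active.
YilH is produced constitutively and is active.
With repressor YilH bound, *holF* is not transcribed.
So HolF is not produced.
Activator YilV is present, so *wexN* is transcribed.
So WexN is produced and active.
No repressor is bound and WexN is active, so *elnF* is transcribed.
So ElnF is produced and active.
With repressor ElnF bound, *purE* is not transcribed.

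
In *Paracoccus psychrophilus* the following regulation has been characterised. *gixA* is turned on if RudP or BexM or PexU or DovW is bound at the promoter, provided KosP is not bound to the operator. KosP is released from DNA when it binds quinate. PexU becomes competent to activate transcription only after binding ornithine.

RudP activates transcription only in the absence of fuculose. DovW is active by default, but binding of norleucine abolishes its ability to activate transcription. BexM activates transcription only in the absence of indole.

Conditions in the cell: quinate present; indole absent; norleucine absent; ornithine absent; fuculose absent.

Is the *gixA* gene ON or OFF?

ON

Fuculose is absent, so RudP is active.
Quinate is present, so KosP is inactive.
Indole is absent, so BexM is active.
Ornithine is absent, so PexU is inactive.
Norleucine is absent, so DovW is active.
Activator RudP is present, so *gixA* is transcribed.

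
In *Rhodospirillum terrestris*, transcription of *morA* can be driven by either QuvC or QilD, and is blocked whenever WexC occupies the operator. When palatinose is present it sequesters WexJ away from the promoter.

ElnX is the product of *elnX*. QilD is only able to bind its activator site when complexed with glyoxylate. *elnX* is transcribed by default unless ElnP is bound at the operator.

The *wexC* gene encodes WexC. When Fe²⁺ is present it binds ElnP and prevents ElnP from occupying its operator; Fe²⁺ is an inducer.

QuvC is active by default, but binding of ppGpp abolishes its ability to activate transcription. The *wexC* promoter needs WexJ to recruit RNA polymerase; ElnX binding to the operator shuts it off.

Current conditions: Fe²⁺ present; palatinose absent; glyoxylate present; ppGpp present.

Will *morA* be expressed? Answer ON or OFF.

ppGpp is present, so QuvC is inactive.
Fe²⁺ is present, so ElnP is inactive.
With no repressor bound, *elnX* is transcribed.
So ElnX is produced and active.
Palatinose is absent, so WexJ is active.
With repressor ElnX bound, *wexC* is not transcribed.
So WexC is not produced.
Glyoxylate is present, so QilD is active.
Activator QilD is present, so *morA* is transcribed.

ON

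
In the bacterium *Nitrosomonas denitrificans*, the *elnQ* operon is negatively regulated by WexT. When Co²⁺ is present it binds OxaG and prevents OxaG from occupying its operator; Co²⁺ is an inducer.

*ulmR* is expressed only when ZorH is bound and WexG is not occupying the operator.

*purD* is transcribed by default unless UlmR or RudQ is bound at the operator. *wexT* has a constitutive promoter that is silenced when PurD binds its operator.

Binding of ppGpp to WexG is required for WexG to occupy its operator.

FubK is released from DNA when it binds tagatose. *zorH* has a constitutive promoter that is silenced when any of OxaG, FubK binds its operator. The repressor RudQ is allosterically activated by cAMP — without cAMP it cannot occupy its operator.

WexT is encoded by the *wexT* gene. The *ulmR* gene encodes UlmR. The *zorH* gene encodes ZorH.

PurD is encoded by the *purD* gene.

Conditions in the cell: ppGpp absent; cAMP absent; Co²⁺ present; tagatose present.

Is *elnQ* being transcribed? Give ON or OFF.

Co²⁺ is present, so OxaG is inactive.
Tagatose is present, so FubK is inactive.
With no repressor bound, *zorH* is transcribed.
So ZorH is produced and active.
ppGpp is absent, so WexG is inactive.
No repressor is bound and ZorH is active, so *ulmR* is transcribed.
So UlmR is produced and active.
cAMP is absent, so RudQ is inactive.
With repressor UlmR bound, *purD* is not transcribed.
So PurD is not produced.
With no repressor bound, *wexT* is transcribed.
So WexT is produced and active.
With repressor WexT bound, *elnQ* is not transcribed.

OFF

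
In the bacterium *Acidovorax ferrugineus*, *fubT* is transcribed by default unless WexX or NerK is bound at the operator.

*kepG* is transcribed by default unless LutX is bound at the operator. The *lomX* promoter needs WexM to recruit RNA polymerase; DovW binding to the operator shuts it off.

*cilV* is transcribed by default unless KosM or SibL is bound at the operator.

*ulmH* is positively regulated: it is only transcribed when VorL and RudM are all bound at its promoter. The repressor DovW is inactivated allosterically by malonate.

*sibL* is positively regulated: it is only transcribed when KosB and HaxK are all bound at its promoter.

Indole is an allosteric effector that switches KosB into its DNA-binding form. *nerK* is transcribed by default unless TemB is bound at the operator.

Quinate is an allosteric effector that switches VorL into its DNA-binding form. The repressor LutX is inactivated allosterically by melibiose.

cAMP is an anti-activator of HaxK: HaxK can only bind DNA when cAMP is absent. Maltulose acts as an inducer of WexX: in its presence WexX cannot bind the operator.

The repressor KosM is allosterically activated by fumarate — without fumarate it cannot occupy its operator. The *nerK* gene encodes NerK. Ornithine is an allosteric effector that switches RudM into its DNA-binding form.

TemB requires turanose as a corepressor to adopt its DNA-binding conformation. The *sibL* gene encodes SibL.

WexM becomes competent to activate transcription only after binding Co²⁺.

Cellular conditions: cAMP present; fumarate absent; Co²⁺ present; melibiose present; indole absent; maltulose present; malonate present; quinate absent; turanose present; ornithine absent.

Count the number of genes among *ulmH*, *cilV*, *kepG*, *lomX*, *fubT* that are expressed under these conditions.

4

Quinate is absent, so VorL is inactive.
Ornithine is absent, so RudM is inactive.
Required activator VorL is absent, so *ulmH* is not transcribed.
→ *ulmH* is OFF.
Fumarate is absent, so KosM is inactive.
Indole is absent, so KosB is inactive.
cAMP is present, so HaxK is inactive.
Required activator KosB is absent, so *sibL* is not transcribed.
So SibL is not produced.
With no repressor bound, *cilV* is transcribed.
→ *cilV* is ON.
Melibiose is present, so LutX is inactive.
With no repressor bound, *kepG* is transcribed.
→ *kepG* is ON.
Malonate is present, so DovW is inactive.
Co²⁺ is present, so WexM is active.
No repressor is bound and WexM is active, so *lomX* is transcribed.
→ *lomX* is ON.
Maltulose is present, so WexX is inactive.
Turanose is present, so TemB is active.
With repressor TemB bound, *nerK* is not transcribed.
So NerK is not produced.
With no repressor bound, *fubT* is transcribed.
→ *fubT* is ON.
4 of the 5 genes are transcribed.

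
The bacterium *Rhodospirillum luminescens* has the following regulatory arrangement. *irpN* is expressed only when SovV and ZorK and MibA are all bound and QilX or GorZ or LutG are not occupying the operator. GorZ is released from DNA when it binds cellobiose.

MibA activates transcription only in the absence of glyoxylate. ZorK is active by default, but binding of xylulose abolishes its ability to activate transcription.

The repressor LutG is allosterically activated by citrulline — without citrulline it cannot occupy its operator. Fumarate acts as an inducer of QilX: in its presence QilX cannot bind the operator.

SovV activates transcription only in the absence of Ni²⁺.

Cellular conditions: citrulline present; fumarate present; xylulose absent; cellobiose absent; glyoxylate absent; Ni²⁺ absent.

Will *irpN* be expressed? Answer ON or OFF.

Fumarate is present, so QilX is inactive.
Ni²⁺ is absent, so SovV is active.
Xylulose is absent, so ZorK is active.
Cellobiose is absent, so GorZ is active.
Citrulline is present, so LutG is active.
Glyoxylate is absent, so MibA is active.
With repressor GorZ bound, *irpN* is not transcribed.

OFF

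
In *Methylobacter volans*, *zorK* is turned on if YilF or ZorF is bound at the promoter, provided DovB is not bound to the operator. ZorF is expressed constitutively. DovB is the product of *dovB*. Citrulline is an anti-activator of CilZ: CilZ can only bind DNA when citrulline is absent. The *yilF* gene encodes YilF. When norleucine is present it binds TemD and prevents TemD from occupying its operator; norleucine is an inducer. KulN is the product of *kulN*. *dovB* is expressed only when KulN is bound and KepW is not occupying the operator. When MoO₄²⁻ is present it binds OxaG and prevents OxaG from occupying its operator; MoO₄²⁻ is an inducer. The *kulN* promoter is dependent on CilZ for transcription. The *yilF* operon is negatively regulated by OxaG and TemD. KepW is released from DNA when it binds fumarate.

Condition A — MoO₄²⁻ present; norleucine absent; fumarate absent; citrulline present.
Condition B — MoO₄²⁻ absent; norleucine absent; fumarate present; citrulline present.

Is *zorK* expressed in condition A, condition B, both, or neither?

Condition A:
MoO₄²⁻ is present, so OxaG is inactive.
Norleucine is absent, so TemD is active.
With repressor TemD bound, *yilF* is not transcribed.
So YilF is not produced.
ZorF is produced constitutively and is active.
Fumarate is absent, so KepW is active.
Citrulline is present, so CilZ is inactive.
Required activator CilZ is absent, so *kulN* is not transcribed.
So KulN is not produced.
With repressor KepW bound, *dovB* is not transcribed.
So DovB is not produced.
Activator ZorF is present, so *zorK* is transcribed.
→ *zorK* is ON in A.
Condition B:
MoO₄²⁻ is absent, so OxaG is active.
Norleucine is absent, so TemD is active.
With repressor OxaG bound, *yilF* is not transcribed.
So YilF is not produced.
ZorF is produced constitutively and is active.
Fumarate is present, so KepW is inactive.
Citrulline is present, so CilZ is inactive.
Required activator CilZ is absent, so *kulN* is not transcribed.
So KulN is not produced.
Required activator KulN is absent, so *dovB* is not transcribed.
So DovB is not produced.
Activator ZorF is present, so *zorK* is transcribed.
→ *zorK* is ON in B.

both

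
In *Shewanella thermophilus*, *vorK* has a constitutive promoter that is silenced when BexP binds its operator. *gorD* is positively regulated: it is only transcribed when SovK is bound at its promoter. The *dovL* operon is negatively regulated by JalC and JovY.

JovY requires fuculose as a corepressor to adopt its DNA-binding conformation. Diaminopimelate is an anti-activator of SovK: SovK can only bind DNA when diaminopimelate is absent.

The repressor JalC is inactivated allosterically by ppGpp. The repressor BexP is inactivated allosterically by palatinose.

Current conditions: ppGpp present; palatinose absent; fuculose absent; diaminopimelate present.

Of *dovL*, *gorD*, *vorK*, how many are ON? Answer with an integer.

1

ppGpp is present, so JalC is inactive.
Fuculose is absent, so JovY is inactive.
With no repressor bound, *dovL* is transcribed.
→ *dovL* is ON.
Diaminopimelate is present, so SovK is inactive.
Required activator SovK is absent, so *gorD* is not transcribed.
→ *gorD* is OFF.
Palatinose is absent, so BexP is active.
With repressor BexP bound, *vorK* is not transcribed.
→ *vorK* is OFF.
1 of the 3 genes is transcribed.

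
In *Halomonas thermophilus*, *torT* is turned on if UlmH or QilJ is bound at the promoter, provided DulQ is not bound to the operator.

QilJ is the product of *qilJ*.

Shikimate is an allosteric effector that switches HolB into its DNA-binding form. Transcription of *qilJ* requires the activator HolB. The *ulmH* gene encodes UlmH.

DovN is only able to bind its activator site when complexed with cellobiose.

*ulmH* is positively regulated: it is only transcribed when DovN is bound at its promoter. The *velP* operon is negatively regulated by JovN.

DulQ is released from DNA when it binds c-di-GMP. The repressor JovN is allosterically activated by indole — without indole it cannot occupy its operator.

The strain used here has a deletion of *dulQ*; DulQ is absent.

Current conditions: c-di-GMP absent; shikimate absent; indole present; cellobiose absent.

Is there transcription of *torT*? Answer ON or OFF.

OFF

Cellobiose is absent, so DovN is inactive.
Required activator DovN is absent, so *ulmH* is not transcribed.
So UlmH is not produced.
Shikimate is absent, so HolB is inactive.
Required activator HolB is absent, so *qilJ* is not transcribed.
So QilJ is not produced.
DulQ is non-functional in this strain, so it has no effect.
No activator is available at the *torT* promoter, so *torT* is not transcribed.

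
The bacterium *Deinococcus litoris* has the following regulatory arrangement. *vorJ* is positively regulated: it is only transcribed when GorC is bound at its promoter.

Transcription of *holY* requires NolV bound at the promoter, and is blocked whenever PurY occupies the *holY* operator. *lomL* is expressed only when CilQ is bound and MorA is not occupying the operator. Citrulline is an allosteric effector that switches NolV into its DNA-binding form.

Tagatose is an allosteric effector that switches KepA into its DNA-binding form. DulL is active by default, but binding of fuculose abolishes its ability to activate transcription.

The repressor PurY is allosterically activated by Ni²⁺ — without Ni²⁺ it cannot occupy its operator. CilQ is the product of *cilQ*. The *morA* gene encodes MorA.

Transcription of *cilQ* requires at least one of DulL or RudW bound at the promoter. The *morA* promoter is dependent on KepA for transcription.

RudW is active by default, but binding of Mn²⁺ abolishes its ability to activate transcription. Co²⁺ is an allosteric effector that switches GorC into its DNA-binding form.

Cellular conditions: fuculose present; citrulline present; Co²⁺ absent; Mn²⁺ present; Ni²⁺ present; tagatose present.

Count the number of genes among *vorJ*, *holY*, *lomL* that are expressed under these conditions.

Co²⁺ is absent, so GorC is inactive.
Required activator GorC is absent, so *vorJ* is not transcribed.
→ *vorJ* is OFF.
Ni²⁺ is present, so PurY is active.
Citrulline is present, so NolV is active.
With repressor PurY bound, *holY* is not transcribed.
→ *holY* is OFF.
Tagatose is present, so KepA is active.
No repressor is bound and KepA is active, so *morA* is transcribed.
So MorA is produced and active.
Fuculose is present, so DulL is inactive.
Mn²⁺ is present, so RudW is inactive.
No activator is available at the *cilQ* promoter, so *cilQ* is not transcribed.
So CilQ is not produced.
With repressor MorA bound, *lomL* is not transcribed.
→ *lomL* is OFF.
0 of the 3 genes are transcribed.

0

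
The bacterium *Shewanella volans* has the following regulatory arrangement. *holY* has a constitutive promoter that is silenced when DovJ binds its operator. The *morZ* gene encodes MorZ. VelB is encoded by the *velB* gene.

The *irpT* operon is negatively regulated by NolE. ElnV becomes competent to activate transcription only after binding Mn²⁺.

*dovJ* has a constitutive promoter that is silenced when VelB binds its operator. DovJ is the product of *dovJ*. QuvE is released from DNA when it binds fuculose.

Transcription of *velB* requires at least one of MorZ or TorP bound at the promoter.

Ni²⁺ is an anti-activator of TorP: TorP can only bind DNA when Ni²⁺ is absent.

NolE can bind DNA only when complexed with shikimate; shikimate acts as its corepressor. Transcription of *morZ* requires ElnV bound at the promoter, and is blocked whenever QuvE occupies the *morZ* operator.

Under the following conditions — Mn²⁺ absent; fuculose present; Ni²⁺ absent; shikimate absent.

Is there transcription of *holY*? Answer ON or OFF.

ON

Mn²⁺ is absent, so ElnV is inactive.
Fuculose is present, so QuvE is inactive.
Required activator ElnV is absent, so *morZ* is not transcribed.
So MorZ is not produced.
Ni²⁺ is absent, so TorP is active.
Activator TorP is present, so *velB* is transcribed.
So VelB is produced and active.
With repressor VelB bound, *dovJ* is not transcribed.
So DovJ is not produced.
With no repressor bound, *holY* is transcribed.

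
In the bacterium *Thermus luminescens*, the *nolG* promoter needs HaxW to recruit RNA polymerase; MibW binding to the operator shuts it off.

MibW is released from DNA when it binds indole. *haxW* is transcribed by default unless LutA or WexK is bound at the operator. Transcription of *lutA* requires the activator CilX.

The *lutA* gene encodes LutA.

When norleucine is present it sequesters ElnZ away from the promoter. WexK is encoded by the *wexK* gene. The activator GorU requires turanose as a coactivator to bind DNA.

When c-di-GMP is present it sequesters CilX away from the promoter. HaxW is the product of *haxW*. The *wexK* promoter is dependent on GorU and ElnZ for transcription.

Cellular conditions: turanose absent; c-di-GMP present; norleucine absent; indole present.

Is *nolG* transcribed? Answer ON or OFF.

ON

Indole is present, so MibW is inactive.
c-di-GMP is present, so CilX is inactive.
Required activator CilX is absent, so *lutA* is not transcribed.
So LutA is not produced.
Turanose is absent, so GorU is inactive.
Norleucine is absent, so ElnZ is active.
Required activator GorU is absent, so *wexK* is not transcribed.
So WexK is not produced.
With no repressor bound, *haxW* is transcribed.
So HaxW is produced and active.
No repressor is bound and HaxW is active, so *nolG* is transcribed.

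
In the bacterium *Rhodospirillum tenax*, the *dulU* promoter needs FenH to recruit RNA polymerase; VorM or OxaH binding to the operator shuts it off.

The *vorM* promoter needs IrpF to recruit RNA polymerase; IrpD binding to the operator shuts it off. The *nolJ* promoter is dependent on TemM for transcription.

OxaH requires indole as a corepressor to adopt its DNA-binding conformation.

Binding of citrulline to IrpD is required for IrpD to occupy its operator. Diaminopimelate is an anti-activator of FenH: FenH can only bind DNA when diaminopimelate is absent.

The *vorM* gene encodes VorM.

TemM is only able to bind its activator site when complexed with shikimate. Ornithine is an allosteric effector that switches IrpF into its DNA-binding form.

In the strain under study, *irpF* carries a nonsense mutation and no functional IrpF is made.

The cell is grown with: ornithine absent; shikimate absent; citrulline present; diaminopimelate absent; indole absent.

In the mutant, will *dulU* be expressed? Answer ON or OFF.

ON

IrpF is non-functional in this strain, so it has no effect.
Citrulline is present, so IrpD is active.
With repressor IrpD bound, *vorM* is not transcribed.
So VorM is not produced.
Diaminopimelate is absent, so FenH is active.
Indole is absent, so OxaH is inactive.
No repressor is bound and FenH is active, so *dulU* is transcribed.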